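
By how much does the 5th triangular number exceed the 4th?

Consecutive triangular numbers differ by n: T_{5} − T_{4} = 5.

5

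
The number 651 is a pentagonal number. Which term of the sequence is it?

21

Set n(3n−1)/2 = 651, giving 3n² − n − 1302 = 0.
The discriminant is 1 + 24·651 = 15625, and √15625 = 125.
So n = (1 + 125) / 6 = 126/6 = 21.
Check: 21·(3·21 − 1)/2 = 651. ✓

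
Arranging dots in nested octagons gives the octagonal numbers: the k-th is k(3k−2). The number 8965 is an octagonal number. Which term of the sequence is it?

Set n(3n−2) = 8965, giving 3n² − 2n − 8965 = 0.
So n = (2 + 328) / 6 = 330/6 = 55.

55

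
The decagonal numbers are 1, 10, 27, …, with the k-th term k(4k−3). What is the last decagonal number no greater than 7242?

Solve n(4n−3) ≤ 7242 for integer n.
n = 42 gives 6930 ≤ 7242, while n = 43 gives 7267 > 7242; so the answer is 6930.

6930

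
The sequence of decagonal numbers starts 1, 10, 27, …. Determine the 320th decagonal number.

408640

320·(4·320 − 3) = 320·1277 = 408640.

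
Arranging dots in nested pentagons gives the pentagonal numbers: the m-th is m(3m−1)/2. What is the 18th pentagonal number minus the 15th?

18·(3·18 − 1)/2 = 477 and 15·(3·15 − 1)/2 = 330.
Difference: 477 − 330 = 147.

147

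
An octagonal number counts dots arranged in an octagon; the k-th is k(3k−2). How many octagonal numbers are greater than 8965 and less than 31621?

The n-th octagonal number is n(3n−2).
Smallest index with value > 8965: n = 56 (giving 9296).
Largest index with value < 31621: n = 102 (giving 31008).
Indices 56 through 102: 47 terms.

47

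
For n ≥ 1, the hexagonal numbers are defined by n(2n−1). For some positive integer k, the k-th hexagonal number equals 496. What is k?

Set n(2n−1) = 496, giving 2n² − n − 496 = 0.
The discriminant is 1 + 8·496 = 3969, and √3969 = 63.
So n = (1 + 63) / 4 = 64/4 = 16.
Check: 16·(2·16 − 1) = 496. ✓

16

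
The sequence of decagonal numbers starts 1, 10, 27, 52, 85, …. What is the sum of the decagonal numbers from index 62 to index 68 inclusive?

117047

Σ i(4i−3) = 4Σi² − 3Σi over i = 62..68.
Σi = 2346 − 1891 = 455 and Σi² = 107134 − 77531 = 29603.
4·29603 − 3·455 = 117047.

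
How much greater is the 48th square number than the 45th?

279

48² = 2304 and 45² = 2025.
Difference: 2304 − 2025 = 279.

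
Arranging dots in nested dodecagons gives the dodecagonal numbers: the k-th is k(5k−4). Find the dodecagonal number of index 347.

The 347th dodecagonal number is n(5n−4) with n = 347.
347·(5·347 − 4) = 347·1731 = 600657.

600657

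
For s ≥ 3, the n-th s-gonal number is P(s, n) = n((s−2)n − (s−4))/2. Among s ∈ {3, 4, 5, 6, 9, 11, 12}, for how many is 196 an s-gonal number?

2

s = 3: P(3, 19) = 190 and P(3, 20) = 210; 196 is not s-gonal.
s = 4: P(4, 14) = 196. ✓
s = 5: P(5, 11) = 176 and P(5, 12) = 210; 196 is not s-gonal.
s = 6: P(6, 10) = 190 and P(6, 11) = 231; 196 is not s-gonal.
s = 9: P(9, 7) = 154 and P(9, 8) = 204; 196 is not s-gonal.
s = 11: P(11, 7) = 196. ✓
s = 12: P(12, 6) = 156 and P(12, 7) = 217; 196 is not s-gonal.
Hits: s ∈ {4, 11} → 2.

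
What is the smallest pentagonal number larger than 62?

Solve n(3n−1)/2 > 62 for integer n.
The largest n with value ≤ 62 is 6 (since 51 ≤ 62 < 70), so the first above is n = 7, value 70.

70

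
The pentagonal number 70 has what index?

Set n(3n−1)/2 = 70, giving 3n² − n − 140 = 0.
The discriminant is 1 + 24·70 = 1681, and √1681 = 41.
So n = (1 + 41) / 6 = 42/6 = 7.

7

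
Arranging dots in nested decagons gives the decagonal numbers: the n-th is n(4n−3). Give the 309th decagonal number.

380997

309·(4·309 − 3) = 309·1233 = 380997.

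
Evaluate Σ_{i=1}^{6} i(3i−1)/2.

126

Σ i(3i−1)/2 = (3Σi² − Σi) / 2 over i = 1..6.
Σi = 21 and Σi² = 91.
(3·91 − 1·21) / 2 = 252/2 = 126.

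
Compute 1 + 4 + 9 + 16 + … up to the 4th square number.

30

Σ_{i=1}^{4} i² = 4·5·9/6 = 30.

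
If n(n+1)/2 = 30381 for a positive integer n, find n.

Set n(n+1)/2 = 30381, giving n² + n − 60762 = 0.
The discriminant is 1 + 8·30381 = 243049, and √243049 = 493.
So n = (-1 + 493) / 2 = 492/2 = 246.
Check: 246·247/2 = 30381. ✓

246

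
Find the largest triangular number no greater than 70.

66

Solve n(n+1)/2 ≤ 70 for integer n.
n = 11 gives 66 ≤ 70, while n = 12 gives 78 > 70; so the answer is 66.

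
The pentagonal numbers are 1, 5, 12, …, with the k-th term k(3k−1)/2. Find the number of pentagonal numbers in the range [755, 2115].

15

The n-th pentagonal number is n(3n−1)/2.
Smallest index with value ≥ 755: n = 23 (giving 782).
Largest index with value ≤ 2115: n = 37 (giving 2035).
Indices 23 through 37: 15 terms.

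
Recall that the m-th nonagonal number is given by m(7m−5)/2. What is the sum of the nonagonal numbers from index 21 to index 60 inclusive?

244240

Σ i(7i−5)/2 = (7Σi² − 5Σi) / 2 over i = 21..60.
Σi = 1830 − 210 = 1620 and Σi² = 73810 − 2870 = 70940.
(7·70940 − 5·1620) / 2 = 488480/2 = 244240.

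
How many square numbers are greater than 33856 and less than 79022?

The n-th square number is n².
Smallest index with value > 33856: n = 185 (giving 34225).
Largest index with value < 79022: n = 281 (giving 78961).
Indices 185 through 281: 97 terms.

97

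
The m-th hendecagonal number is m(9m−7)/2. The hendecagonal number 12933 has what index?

54

Set n(9n−7)/2 = 12933, giving 9n² − 7n − 25866 = 0.
The discriminant is 49 + 72·12933 = 931225, and √931225 = 965.
So n = (7 + 965) / 18 = 972/18 = 54.
Check: 54·(9·54 − 7)/2 = 12933. ✓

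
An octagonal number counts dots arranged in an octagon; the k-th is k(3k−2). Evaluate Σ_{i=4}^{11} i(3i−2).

Σ i(3i−2) = 3Σi² − 2Σi over i = 4..11.
Σi = 66 − 6 = 60 and Σi² = 506 − 14 = 492.
3·492 − 2·60 = 1356.

1356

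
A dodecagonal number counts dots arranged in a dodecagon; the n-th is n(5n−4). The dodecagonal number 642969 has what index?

359

Set n(5n−4) = 642969, giving 5n² − 4n − 642969 = 0.
So n = (4 + 3586) / 10 = 3590/10 = 359.
Check: 359·(5·359 − 4) = 642969. ✓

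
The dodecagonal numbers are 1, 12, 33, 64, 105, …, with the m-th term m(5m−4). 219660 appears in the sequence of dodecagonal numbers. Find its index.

Set n(5n−4) = 219660, giving 5n² − 4n − 219660 = 0.
The discriminant is 16 + 20·219660 = 4393216, and √4393216 = 2096.
So n = (4 + 2096) / 10 = 2100/10 = 210.

210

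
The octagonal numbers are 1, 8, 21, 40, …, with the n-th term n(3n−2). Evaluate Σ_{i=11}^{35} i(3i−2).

42425

Σ i(3i−2) = 3Σi² − 2Σi over i = 11..35.
Σi = 630 − 55 = 575 and Σi² = 14910 − 385 = 14525.
3·14525 − 2·575 = 42425.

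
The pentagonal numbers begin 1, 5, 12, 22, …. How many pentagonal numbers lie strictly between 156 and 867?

The n-th pentagonal number is n(3n−1)/2.
Smallest index with value > 156: n = 11 (giving 176).
Largest index with value < 867: n = 24 (giving 852).
Indices 11 through 24: 14 terms.

14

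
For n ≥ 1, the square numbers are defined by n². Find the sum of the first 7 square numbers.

140

Σ_{i=1}^{7} i² = 7·8·15/6 = 140.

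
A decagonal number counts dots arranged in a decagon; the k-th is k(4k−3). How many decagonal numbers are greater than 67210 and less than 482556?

217

The n-th decagonal number is n(4n−3).
Smallest index with value > 67210: n = 131 (giving 68251).
Largest index with value < 482556: n = 347 (giving 480595).
Indices 131 through 347: 217 terms.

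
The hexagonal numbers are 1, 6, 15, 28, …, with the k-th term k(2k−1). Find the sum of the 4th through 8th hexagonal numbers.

Σ i(2i−1) = 2Σi² − Σi over i = 4..8.
Σi = 36 − 6 = 30 and Σi² = 204 − 14 = 190.
2·190 − 1·30 = 350.

350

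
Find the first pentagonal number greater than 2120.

2147

Solve n(3n−1)/2 > 2120 for integer n.
The largest n with value ≤ 2120 is 37 (since 2035 ≤ 2120 < 2147), so the first above is n = 38, value 2147.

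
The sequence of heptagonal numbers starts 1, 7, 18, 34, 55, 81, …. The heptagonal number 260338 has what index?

323

Set n(5n−3)/2 = 260338, giving 5n² − 3n − 520676 = 0.
The discriminant is 9 + 40·260338 = 10413529, and √10413529 = 3227.
So n = (3 + 3227) / 10 = 3230/10 = 323.
Check: 323·(5·323 − 3)/2 = 260338. ✓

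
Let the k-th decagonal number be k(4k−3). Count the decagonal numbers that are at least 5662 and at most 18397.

31

The n-th decagonal number is n(4n−3).
Smallest index with value ≥ 5662: n = 38 (giving 5662).
Largest index with value ≤ 18397: n = 68 (giving 18292).
Indices 38 through 68: 31 terms.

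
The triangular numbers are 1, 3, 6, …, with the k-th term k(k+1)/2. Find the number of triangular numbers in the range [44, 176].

The n-th triangular number is n(n+1)/2.
Smallest index with value ≥ 44: n = 9 (giving 45).
Largest index with value ≤ 176: n = 18 (giving 171).
Indices 9 through 18: 10 terms.

10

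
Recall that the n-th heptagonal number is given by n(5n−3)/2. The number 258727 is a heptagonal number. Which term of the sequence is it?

322

Set n(5n−3)/2 = 258727, giving 5n² − 3n − 517454 = 0.
So n = (3 + 3217) / 10 = 3220/10 = 322.
Check: 322·(5·322 − 3)/2 = 258727. ✓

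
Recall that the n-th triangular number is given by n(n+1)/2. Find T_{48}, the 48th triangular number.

1176

The 48th triangular number is n(n+1)/2 with n = 48.
48·49/2 = 2352/2 = 1176.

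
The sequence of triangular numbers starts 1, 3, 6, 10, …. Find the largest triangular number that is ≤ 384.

Solve n(n+1)/2 ≤ 384 for integer n.
n = 27 gives 378 ≤ 384, while n = 28 gives 406 > 384; so the answer is 378.

378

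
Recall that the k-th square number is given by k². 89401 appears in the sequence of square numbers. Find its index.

299

We need n² = 89401, so n = √89401 = 299.
Check: 299² = 89401. ✓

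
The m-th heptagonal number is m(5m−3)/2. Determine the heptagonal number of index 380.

360430

The 380th heptagonal number is n(5n−3)/2 with n = 380.
380·(5·380 − 3)/2 = 380·1897/2 = 360430.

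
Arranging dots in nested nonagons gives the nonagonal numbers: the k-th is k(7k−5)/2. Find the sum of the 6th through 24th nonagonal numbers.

16245

Σ i(7i−5)/2 = (7Σi² − 5Σi) / 2 over i = 6..24.
Σi = 300 − 15 = 285 and Σi² = 4900 − 55 = 4845.
(7·4845 − 5·285) / 2 = 32490/2 = 16245.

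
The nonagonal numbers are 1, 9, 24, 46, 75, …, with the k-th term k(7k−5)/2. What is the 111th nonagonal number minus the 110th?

Consecutive nonagonal numbers differ by 7n − 6: here 7·111 − 6 = 771.

771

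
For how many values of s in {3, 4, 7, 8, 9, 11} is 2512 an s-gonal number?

1

s = 3: P(3, 70) = 2485 and P(3, 71) = 2556; 2512 is not s-gonal.
s = 4: P(4, 50) = 2500 and P(4, 51) = 2601; 2512 is not s-gonal.
s = 7: P(7, 32) = 2512. ✓
s = 8: P(8, 29) = 2465 and P(8, 30) = 2640; 2512 is not s-gonal.
s = 9: P(9, 27) = 2484 and P(9, 28) = 2674; 2512 is not s-gonal.
s = 11: P(11, 24) = 2508 and P(11, 25) = 2725; 2512 is not s-gonal.
Hits: s ∈ {7} → 1.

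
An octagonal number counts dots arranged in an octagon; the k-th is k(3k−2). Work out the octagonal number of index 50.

7400

The 50th octagonal number is n(3n−2) with n = 50.
50·(3·50 − 2) = 50·148 = 7400.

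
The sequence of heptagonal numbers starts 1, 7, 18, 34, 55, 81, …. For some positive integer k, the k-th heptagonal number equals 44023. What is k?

Set n(5n−3)/2 = 44023, giving 5n² − 3n − 88046 = 0.
The discriminant is 9 + 40·44023 = 1760929, and √1760929 = 1327.
So n = (3 + 1327) / 10 = 1330/10 = 133.
Check: 133·(5·133 − 3)/2 = 44023. ✓

133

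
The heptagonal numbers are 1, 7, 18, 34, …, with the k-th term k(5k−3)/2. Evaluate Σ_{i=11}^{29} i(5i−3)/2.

Σ i(5i−3)/2 = (5Σi² − 3Σi) / 2 over i = 11..29.
Σi = 435 − 55 = 380 and Σi² = 8555 − 385 = 8170.
(5·8170 − 3·380) / 2 = 39710/2 = 19855.

19855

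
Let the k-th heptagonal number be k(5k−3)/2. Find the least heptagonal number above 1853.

Solve n(5n−3)/2 > 1853 for integer n.
The largest n with value ≤ 1853 is 27 (since 1782 ≤ 1853 < 1918), so the first above is n = 28, value 1918.

1918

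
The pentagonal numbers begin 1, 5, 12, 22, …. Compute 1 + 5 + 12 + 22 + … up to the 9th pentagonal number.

Σ i(3i−1)/2 = (3Σi² − Σi) / 2 over i = 1..9.
Σi = 45 and Σi² = 285.
(3·285 − 1·45) / 2 = 810/2 = 405.

405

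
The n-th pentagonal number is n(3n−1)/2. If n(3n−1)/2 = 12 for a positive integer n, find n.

3

Set n(3n−1)/2 = 12, giving 3n² − n − 24 = 0.
The discriminant is 1 + 24·12 = 289, and √289 = 17.
So n = (1 + 17) / 6 = 18/6 = 3.
Check: 3·(3·3 − 1)/2 = 12. ✓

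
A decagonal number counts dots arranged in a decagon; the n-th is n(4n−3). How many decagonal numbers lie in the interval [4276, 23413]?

43

The n-th decagonal number is n(4n−3).
Smallest index with value ≥ 4276: n = 34 (giving 4522).
Largest index with value ≤ 23413: n = 76 (giving 22876).
Indices 34 through 76: 43 terms.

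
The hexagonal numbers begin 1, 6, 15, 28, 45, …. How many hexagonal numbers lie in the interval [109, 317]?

The n-th hexagonal number is n(2n−1).
Smallest index with value ≥ 109: n = 8 (giving 120).
Largest index with value ≤ 317: n = 12 (giving 276).
Indices 8 through 12: 5 terms.

5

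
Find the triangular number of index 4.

10

The 4th triangular number is n(n+1)/2 with n = 4.
4·5/2 = 20/2 = 10.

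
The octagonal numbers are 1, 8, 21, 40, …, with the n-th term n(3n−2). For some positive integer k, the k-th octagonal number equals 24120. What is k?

Set n(3n−2) = 24120, giving 3n² − 2n − 24120 = 0.
The discriminant is 4 + 12·24120 = 289444, and √289444 = 538.
So n = (2 + 538) / 6 = 540/6 = 90.

90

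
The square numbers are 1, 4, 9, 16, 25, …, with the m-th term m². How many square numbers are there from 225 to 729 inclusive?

13

The n-th square number is n².
Smallest index with value ≥ 225: n = 15 (giving 225).
Largest index with value ≤ 729: n = 27 (giving 729).
Indices 15 through 27: 13 terms.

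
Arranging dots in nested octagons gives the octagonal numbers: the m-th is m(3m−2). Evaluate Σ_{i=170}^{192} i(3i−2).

2255219

Σ i(3i−2) = 3Σi² − 2Σi over i = 170..192.
Σi = 18528 − 14365 = 4163 and Σi² = 2377760 − 1623245 = 754515.
3·754515 − 2·4163 = 2255219.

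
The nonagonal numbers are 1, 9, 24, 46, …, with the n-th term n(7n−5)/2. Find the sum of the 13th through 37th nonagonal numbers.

Σ i(7i−5)/2 = (7Σi² − 5Σi) / 2 over i = 13..37.
Σi = 703 − 78 = 625 and Σi² = 17575 − 650 = 16925.
(7·16925 − 5·625) / 2 = 115350/2 = 57675.

57675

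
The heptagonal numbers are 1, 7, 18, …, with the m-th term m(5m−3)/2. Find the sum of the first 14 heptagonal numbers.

Σ i(5i−3)/2 = (5Σi² − 3Σi) / 2 over i = 1..14.
Σi = 105 and Σi² = 1015.
(5·1015 − 3·105) / 2 = 4760/2 = 2380.

2380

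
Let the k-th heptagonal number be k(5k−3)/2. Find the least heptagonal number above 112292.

Solve n(5n−3)/2 > 112292 for integer n.
The largest n with value ≤ 112292 is 212 (since 112042 ≤ 112292 < 113103), so the first above is n = 213, value 113103.

113103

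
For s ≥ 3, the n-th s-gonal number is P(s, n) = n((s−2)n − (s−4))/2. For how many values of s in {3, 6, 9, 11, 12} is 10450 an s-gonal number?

s = 3: P(3, 144) = 10440 and P(3, 145) = 10585; 10450 is not s-gonal.
s = 6: P(6, 72) = 10296 and P(6, 73) = 10585; 10450 is not s-gonal.
s = 9: P(9, 55) = 10450. ✓
s = 11: P(11, 48) = 10200 and P(11, 49) = 10633; 10450 is not s-gonal.
s = 12: P(12, 46) = 10396 and P(12, 47) = 10857; 10450 is not s-gonal.
Hits: s ∈ {9} → 1.

1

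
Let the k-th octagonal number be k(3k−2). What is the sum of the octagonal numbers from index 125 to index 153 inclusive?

Σ i(3i−2) = 3Σi² − 2Σi over i = 125..153.
Σi = 11781 − 7750 = 4031 and Σi² = 1205589 − 643250 = 562339.
3·562339 − 2·4031 = 1678955.

1678955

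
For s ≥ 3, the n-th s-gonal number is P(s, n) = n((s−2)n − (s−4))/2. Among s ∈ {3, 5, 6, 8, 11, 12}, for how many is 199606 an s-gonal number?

1

s = 3: P(3, 631) = 199396 and P(3, 632) = 200028; 199606 is not s-gonal.
s = 5: P(5, 364) = 198562 and P(5, 365) = 199655; 199606 is not s-gonal.
s = 6: P(6, 316) = 199396 and P(6, 317) = 200661; 199606 is not s-gonal.
s = 8: P(8, 258) = 199176 and P(8, 259) = 200725; 199606 is not s-gonal.
s = 11: P(11, 211) = 199606. ✓
s = 12: P(12, 200) = 199200 and P(12, 201) = 201201; 199606 is not s-gonal.
Hits: s ∈ {11} → 1.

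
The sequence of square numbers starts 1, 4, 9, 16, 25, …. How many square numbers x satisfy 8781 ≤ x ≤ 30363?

81

The n-th square number is n².
Smallest index with value ≥ 8781: n = 94 (giving 8836).
Largest index with value ≤ 30363: n = 174 (giving 30276).
Indices 94 through 174: 81 terms.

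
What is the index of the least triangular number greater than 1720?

Solve n(n+1)/2 > 1720 for integer n.
The largest n with value ≤ 1720 is 58 (since 1711 ≤ 1720 < 1770), so the first above is n = 59, value 1770.

59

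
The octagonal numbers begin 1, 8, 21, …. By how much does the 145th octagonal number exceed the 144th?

865

Consecutive octagonal numbers differ by 6n − 5: here 6·145 − 5 = 865.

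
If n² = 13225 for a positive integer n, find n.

We need n² = 13225, so n = √13225 = 115.

115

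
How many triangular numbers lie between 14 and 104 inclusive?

The n-th triangular number is n(n+1)/2.
Smallest index with value ≥ 14: n = 5 (giving 15).
Largest index with value ≤ 104: n = 13 (giving 91).
Indices 5 through 13: 9 terms.

9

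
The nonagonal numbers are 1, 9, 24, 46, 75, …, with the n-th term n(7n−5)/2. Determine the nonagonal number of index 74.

The 74th nonagonal number is n(7n−5)/2 with n = 74.
74·(7·74 − 5)/2 = 74·513/2 = 18981.

18981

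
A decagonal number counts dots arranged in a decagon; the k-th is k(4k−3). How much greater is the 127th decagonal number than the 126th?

Consecutive decagonal numbers differ by 8n − 7: here 8·127 − 7 = 1009.

1009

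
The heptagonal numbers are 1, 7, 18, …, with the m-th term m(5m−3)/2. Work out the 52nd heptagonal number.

6682

52·(5·52 − 3)/2 = 52·257/2 = 6682.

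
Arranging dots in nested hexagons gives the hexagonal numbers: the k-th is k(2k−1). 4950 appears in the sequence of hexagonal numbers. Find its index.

50

Set n(2n−1) = 4950, giving 2n² − n − 4950 = 0.
So n = (1 + 199) / 4 = 200/4 = 50.
Check: 50·(2·50 − 1) = 4950. ✓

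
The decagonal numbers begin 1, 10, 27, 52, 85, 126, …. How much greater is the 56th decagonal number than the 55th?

Consecutive decagonal numbers differ by 8n − 7: here 8·56 − 7 = 441.

441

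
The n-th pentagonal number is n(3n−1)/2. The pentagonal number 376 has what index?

Set n(3n−1)/2 = 376, giving 3n² − n − 752 = 0.
The discriminant is 1 + 24·376 = 9025, and √9025 = 95.
So n = (1 + 95) / 6 = 96/6 = 16.

16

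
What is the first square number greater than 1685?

1764

Solve n² > 1685 for integer n.
The largest n with value ≤ 1685 is 41 (since 1681 ≤ 1685 < 1764), so the first above is n = 42, value 1764.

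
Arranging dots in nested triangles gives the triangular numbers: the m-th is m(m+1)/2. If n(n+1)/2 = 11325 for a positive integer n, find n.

Set n(n+1)/2 = 11325, giving n² + n − 22650 = 0.
The discriminant is 1 + 8·11325 = 90601, and √90601 = 301.
So n = (-1 + 301) / 2 = 300/2 = 150.
Check: 150·151/2 = 11325. ✓

150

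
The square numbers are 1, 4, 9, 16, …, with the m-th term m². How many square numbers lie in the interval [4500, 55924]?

169

The n-th square number is n².
Smallest index with value ≥ 4500: n = 68 (giving 4624).
Largest index with value ≤ 55924: n = 236 (giving 55696).
Indices 68 through 236: 169 terms.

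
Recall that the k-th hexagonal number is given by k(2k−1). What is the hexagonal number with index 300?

179700

The 300th hexagonal number is n(2n−1) with n = 300.
300·(2·300 − 1) = 300·599 = 179700.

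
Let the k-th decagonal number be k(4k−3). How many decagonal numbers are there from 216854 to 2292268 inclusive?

The n-th decagonal number is n(4n−3).
Smallest index with value ≥ 216854: n = 234 (giving 218322).
Largest index with value ≤ 2292268: n = 757 (giving 2289925).
Indices 234 through 757: 524 terms.

524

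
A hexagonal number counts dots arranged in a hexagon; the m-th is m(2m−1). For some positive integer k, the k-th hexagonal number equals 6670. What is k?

58

Set n(2n−1) = 6670, giving 2n² − n − 6670 = 0.
The discriminant is 1 + 8·6670 = 53361, and √53361 = 231.
So n = (1 + 231) / 4 = 232/4 = 58.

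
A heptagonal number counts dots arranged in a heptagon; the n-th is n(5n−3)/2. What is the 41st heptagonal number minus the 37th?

774

41·(5·41 − 3)/2 = 4141 and 37·(5·37 − 3)/2 = 3367.
Difference: 4141 − 3367 = 774.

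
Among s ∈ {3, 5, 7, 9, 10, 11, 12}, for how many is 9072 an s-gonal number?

1

s = 3: P(3, 134) = 9045 and P(3, 135) = 9180; 9072 is not s-gonal.
s = 5: P(5, 77) = 8855 and P(5, 78) = 9087; 9072 is not s-gonal.
s = 7: P(7, 60) = 8910 and P(7, 61) = 9211; 9072 is not s-gonal.
s = 9: P(9, 51) = 8976 and P(9, 52) = 9334; 9072 is not s-gonal.
s = 10: P(10, 48) = 9072. ✓
s = 11: P(11, 45) = 8955 and P(11, 46) = 9361; 9072 is not s-gonal.
s = 12: P(12, 42) = 8652 and P(12, 43) = 9073; 9072 is not s-gonal.
Hits: s ∈ {10} → 1.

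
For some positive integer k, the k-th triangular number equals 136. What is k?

16

Set n(n+1)/2 = 136, giving n² + n − 272 = 0.
So n = (-1 + 33) / 2 = 32/2 = 16.
Check: 16·17/2 = 136. ✓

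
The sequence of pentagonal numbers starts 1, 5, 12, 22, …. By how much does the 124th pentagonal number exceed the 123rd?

Consecutive pentagonal numbers differ by 3n − 2: here 3·124 − 2 = 370.

370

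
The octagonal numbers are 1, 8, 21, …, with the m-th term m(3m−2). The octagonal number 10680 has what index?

Set n(3n−2) = 10680, giving 3n² − 2n − 10680 = 0.
The discriminant is 4 + 12·10680 = 128164, and √128164 = 358.
So n = (2 + 358) / 6 = 360/6 = 60.

60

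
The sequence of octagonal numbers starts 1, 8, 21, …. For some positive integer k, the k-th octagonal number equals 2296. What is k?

28

Set n(3n−2) = 2296, giving 3n² − 2n − 2296 = 0.
The discriminant is 4 + 12·2296 = 27556, and √27556 = 166.
So n = (2 + 166) / 6 = 168/6 = 28.
Check: 28·(3·28 − 2) = 2296. ✓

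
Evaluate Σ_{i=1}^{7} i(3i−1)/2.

Σ i(3i−1)/2 = (3Σi² − Σi) / 2 over i = 1..7.
Σi = 28 and Σi² = 140.
(3·140 − 1·28) / 2 = 392/2 = 196.

196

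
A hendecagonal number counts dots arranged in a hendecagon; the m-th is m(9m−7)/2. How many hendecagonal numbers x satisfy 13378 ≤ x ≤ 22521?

17

The n-th hendecagonal number is n(9n−7)/2.
Smallest index with value ≥ 13378: n = 55 (giving 13420).
Largest index with value ≤ 22521: n = 71 (giving 22436).
Indices 55 through 71: 17 terms.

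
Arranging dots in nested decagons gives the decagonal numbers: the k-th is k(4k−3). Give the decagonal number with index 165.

The 165th decagonal number is n(4n−3) with n = 165.
165·(4·165 − 3) = 165·657 = 108405.

108405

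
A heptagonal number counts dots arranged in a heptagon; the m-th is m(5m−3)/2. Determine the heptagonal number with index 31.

2356

31·(5·31 − 3)/2 = 31·152/2 = 31·76 = 2356.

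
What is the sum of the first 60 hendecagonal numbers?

Σ i(9i−7)/2 = (9Σi² − 7Σi) / 2 over i = 1..60.
Σi = 1830 and Σi² = 73810.
(9·73810 − 7·1830) / 2 = 651480/2 = 325740.

325740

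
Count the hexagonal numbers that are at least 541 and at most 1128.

The n-th hexagonal number is n(2n−1).
Smallest index with value ≥ 541: n = 17 (giving 561).
Largest index with value ≤ 1128: n = 24 (giving 1128).
Indices 17 through 24: 8 terms.

8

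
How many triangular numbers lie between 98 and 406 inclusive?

15

The n-th triangular number is n(n+1)/2.
Smallest index with value ≥ 98: n = 14 (giving 105).
Largest index with value ≤ 406: n = 28 (giving 406).
Indices 14 through 28: 15 terms.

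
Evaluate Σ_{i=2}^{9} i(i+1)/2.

Σ i(i+1)/2 = (Σi² + Σi) / 2 over i = 2..9.
Σi = 45 − 1 = 44 and Σi² = 285 − 1 = 284.
(1·284 + 1·44) / 2 = 328/2 = 164.

164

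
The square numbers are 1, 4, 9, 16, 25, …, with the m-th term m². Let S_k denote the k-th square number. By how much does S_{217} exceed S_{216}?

433

n² − (n−1)² = 2n − 1, so 217² − 216² = 2·217 − 1 = 433.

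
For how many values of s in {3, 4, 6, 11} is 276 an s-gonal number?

s = 3: P(3, 23) = 276. ✓
s = 4: P(4, 16) = 256 and P(4, 17) = 289; 276 is not s-gonal.
s = 6: P(6, 12) = 276. ✓
s = 11: P(11, 8) = 260 and P(11, 9) = 333; 276 is not s-gonal.
Hits: s ∈ {3, 6} → 2.

2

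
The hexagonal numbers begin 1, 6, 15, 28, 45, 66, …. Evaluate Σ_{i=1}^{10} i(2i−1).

715

Σ i(2i−1) = 2Σi² − Σi over i = 1..10.
Σi = 55 and Σi² = 385.
2·385 − 1·55 = 715.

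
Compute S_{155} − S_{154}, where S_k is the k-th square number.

n² − (n−1)² = 2n − 1, so 155² − 154² = 2·155 − 1 = 309.

309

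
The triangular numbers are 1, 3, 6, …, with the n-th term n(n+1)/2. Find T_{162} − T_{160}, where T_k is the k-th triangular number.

323

162·163/2 = 13203 and 160·161/2 = 12880.
Difference: 13203 − 12880 = 323.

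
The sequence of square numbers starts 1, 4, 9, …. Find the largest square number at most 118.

100

Solve n² ≤ 118 for integer n.
n = 10 gives 100 ≤ 118, while n = 11 gives 121 > 118; so the answer is 100.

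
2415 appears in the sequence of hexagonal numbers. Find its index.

Set n(2n−1) = 2415, giving 2n² − n − 2415 = 0.
So n = (1 + 139) / 4 = 140/4 = 35.

35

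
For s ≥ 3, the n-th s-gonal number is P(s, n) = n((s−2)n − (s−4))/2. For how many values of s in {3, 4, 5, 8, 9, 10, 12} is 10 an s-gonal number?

2

s = 3: P(3, 4) = 10. ✓
s = 4: P(4, 3) = 9 and P(4, 4) = 16; 10 is not s-gonal.
s = 5: P(5, 2) = 5 and P(5, 3) = 12; 10 is not s-gonal.
s = 8: P(8, 2) = 8 and P(8, 3) = 21; 10 is not s-gonal.
s = 9: P(9, 2) = 9 and P(9, 3) = 24; 10 is not s-gonal.
s = 10: P(10, 2) = 10. ✓
s = 12: P(12, 1) = 1 and P(12, 2) = 12; 10 is not s-gonal.
Hits: s ∈ {3, 10} → 2.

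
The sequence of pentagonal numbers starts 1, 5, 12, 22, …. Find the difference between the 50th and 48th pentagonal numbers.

50·(3·50 − 1)/2 = 3725 and 48·(3·48 − 1)/2 = 3432.
Difference: 3725 − 3432 = 293.

293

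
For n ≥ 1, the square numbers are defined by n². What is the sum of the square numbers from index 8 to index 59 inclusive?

Σ_{i=8}^{59} i² = 70210 − 140 = 70070.

70070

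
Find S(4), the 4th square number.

The 4th square number is n² with n = 4.
4² = 16.

16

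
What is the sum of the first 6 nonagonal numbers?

Σ i(7i−5)/2 = (7Σi² − 5Σi) / 2 over i = 1..6.
Σi = 21 and Σi² = 91.
(7·91 − 5·21) / 2 = 532/2 = 266.

266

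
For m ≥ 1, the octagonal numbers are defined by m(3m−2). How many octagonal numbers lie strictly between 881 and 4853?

23

The n-th octagonal number is n(3n−2).
Smallest index with value > 881: n = 18 (giving 936).
Largest index with value < 4853: n = 40 (giving 4720).
Indices 18 through 40: 23 terms.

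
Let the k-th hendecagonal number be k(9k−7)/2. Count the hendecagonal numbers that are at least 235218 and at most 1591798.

366

The n-th hendecagonal number is n(9n−7)/2.
Smallest index with value ≥ 235218: n = 230 (giving 237245).
Largest index with value ≤ 1591798: n = 595 (giving 1591030).
Indices 230 through 595: 366 terms.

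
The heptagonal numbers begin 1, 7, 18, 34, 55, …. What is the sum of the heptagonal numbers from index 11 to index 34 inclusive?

32440

Σ i(5i−3)/2 = (5Σi² − 3Σi) / 2 over i = 11..34.
Σi = 595 − 55 = 540 and Σi² = 13685 − 385 = 13300.
(5·13300 − 3·540) / 2 = 64880/2 = 32440.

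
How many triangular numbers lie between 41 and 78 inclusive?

The n-th triangular number is n(n+1)/2.
Smallest index with value ≥ 41: n = 9 (giving 45).
Largest index with value ≤ 78: n = 12 (giving 78).
Indices 9 through 12: 4 terms.

4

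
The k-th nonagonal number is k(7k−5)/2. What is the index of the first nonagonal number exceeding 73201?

145

Solve n(7n−5)/2 > 73201 for integer n.
The largest n with value ≤ 73201 is 144 (since 72216 ≤ 73201 < 73225), so the first above is n = 145, value 73225.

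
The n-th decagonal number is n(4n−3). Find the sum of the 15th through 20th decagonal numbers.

7105

Σ i(4i−3) = 4Σi² − 3Σi over i = 15..20.
Σi = 210 − 105 = 105 and Σi² = 2870 − 1015 = 1855.
4·1855 − 3·105 = 7105.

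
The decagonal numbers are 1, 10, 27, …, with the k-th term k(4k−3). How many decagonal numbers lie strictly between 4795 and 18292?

32

The n-th decagonal number is n(4n−3).
Smallest index with value > 4795: n = 36 (giving 5076).
Largest index with value < 18292: n = 67 (giving 17755).
Indices 36 through 67: 32 terms.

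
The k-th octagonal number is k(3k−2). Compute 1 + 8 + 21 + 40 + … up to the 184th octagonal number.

6246340

Σ i(3i−2) = 3Σi² − 2Σi over i = 1..184.
Σi = 17020 and Σi² = 2093460.
3·2093460 − 2·17020 = 6246340.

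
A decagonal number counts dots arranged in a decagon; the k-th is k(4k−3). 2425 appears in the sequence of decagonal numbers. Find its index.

Set n(4n−3) = 2425, giving 4n² − 3n − 2425 = 0.
The discriminant is 9 + 16·2425 = 38809, and √38809 = 197.
So n = (3 + 197) / 8 = 200/8 = 25.
Check: 25·(4·25 − 3) = 2425. ✓

25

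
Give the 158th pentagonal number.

37367

The 158th pentagonal number is n(3n−1)/2 with n = 158.
158·(3·158 − 1)/2 = 158·473/2 = 37367.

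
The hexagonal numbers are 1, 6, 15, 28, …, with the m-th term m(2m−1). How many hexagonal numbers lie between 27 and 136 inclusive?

5

The n-th hexagonal number is n(2n−1).
Smallest index with value ≥ 27: n = 4 (giving 28).
Largest index with value ≤ 136: n = 8 (giving 120).
Indices 4 through 8: 5 terms.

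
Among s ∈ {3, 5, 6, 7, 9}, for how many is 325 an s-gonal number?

3

s = 3: P(3, 25) = 325. ✓
s = 5: P(5, 14) = 287 and P(5, 15) = 330; 325 is not s-gonal.
s = 6: P(6, 13) = 325. ✓
s = 7: P(7, 11) = 286 and P(7, 12) = 342; 325 is not s-gonal.
s = 9: P(9, 10) = 325. ✓
Hits: s ∈ {3, 6, 9} → 3.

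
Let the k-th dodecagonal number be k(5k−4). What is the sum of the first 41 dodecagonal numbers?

115661

Σ i(5i−4) = 5Σi² − 4Σi over i = 1..41.
Σi = 861 and Σi² = 23821.
5·23821 − 4·861 = 115661.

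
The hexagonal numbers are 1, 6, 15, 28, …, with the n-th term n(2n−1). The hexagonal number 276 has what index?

Set n(2n−1) = 276, giving 2n² − n − 276 = 0.
So n = (1 + 47) / 4 = 48/4 = 12.
Check: 12·(2·12 − 1) = 276. ✓

12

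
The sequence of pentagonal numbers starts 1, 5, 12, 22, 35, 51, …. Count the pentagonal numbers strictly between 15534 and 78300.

127

The n-th pentagonal number is n(3n−1)/2.
Smallest index with value > 15534: n = 102 (giving 15555).
Largest index with value < 78300: n = 228 (giving 77862).
Indices 102 through 228: 127 terms.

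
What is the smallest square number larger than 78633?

Solve n² > 78633 for integer n.
The largest n with value ≤ 78633 is 280 (since 78400 ≤ 78633 < 78961), so the first above is n = 281, value 78961.

78961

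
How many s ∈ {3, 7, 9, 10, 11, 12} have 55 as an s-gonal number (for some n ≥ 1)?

s = 3: P(3, 10) = 55. ✓
s = 7: P(7, 5) = 55. ✓
s = 9: P(9, 4) = 46 and P(9, 5) = 75; 55 is not s-gonal.
s = 10: P(10, 4) = 52 and P(10, 5) = 85; 55 is not s-gonal.
s = 11: P(11, 3) = 30 and P(11, 4) = 58; 55 is not s-gonal.
s = 12: P(12, 3) = 33 and P(12, 4) = 64; 55 is not s-gonal.
Hits: s ∈ {3, 7} → 2.

2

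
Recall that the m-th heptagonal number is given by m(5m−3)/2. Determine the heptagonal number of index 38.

3553

38·(5·38 − 3)/2 = 38·187/2 = 3553.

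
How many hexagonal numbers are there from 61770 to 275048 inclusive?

196

The n-th hexagonal number is n(2n−1).
Smallest index with value ≥ 61770: n = 176 (giving 61776).
Largest index with value ≤ 275048: n = 371 (giving 274911).
Indices 176 through 371: 196 terms.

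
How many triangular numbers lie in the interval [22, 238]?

15

The n-th triangular number is n(n+1)/2.
Smallest index with value ≥ 22: n = 7 (giving 28).
Largest index with value ≤ 238: n = 21 (giving 231).
Indices 7 through 21: 15 terms.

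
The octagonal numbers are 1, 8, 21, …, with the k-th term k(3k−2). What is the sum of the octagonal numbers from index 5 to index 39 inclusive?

Σ i(3i−2) = 3Σi² − 2Σi over i = 5..39.
Σi = 780 − 10 = 770 and Σi² = 20540 − 30 = 20510.
3·20510 − 2·770 = 59990.

59990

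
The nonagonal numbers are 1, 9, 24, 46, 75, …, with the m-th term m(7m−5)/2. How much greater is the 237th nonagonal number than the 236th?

Consecutive nonagonal numbers differ by 7n − 6: here 7·237 − 6 = 1653.

1653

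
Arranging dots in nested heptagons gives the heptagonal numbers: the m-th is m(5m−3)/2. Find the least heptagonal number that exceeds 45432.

Solve n(5n−3)/2 > 45432 for integer n.
The largest n with value ≤ 45432 is 135 (since 45360 ≤ 45432 < 46036), so the first above is n = 136, value 46036.

46036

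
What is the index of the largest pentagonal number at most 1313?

29

Solve n(3n−1)/2 ≤ 1313 for integer n.
n = 29 gives 1247 ≤ 1313, while n = 30 gives 1335 > 1313; so the answer is index 29.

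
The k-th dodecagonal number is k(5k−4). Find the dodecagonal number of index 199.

199·(5·199 − 4) = 199·991 = 197209.

197209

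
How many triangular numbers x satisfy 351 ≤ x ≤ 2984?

51

The n-th triangular number is n(n+1)/2.
Smallest index with value ≥ 351: n = 26 (giving 351).
Largest index with value ≤ 2984: n = 76 (giving 2926).
Indices 26 through 76: 51 terms.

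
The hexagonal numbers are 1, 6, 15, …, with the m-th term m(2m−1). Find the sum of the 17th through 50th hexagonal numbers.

81719

Σ i(2i−1) = 2Σi² − Σi over i = 17..50.
Σi = 1275 − 136 = 1139 and Σi² = 42925 − 1496 = 41429.
2·41429 − 1·1139 = 81719.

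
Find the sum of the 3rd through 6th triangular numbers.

52

Σ i(i+1)/2 = (Σi² + Σi) / 2 over i = 3..6.
Σi = 21 − 3 = 18 and Σi² = 91 − 5 = 86.
(1·86 + 1·18) / 2 = 104/2 = 52.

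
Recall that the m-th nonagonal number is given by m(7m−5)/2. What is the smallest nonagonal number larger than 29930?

Solve n(7n−5)/2 > 29930 for integer n.
The largest n with value ≤ 29930 is 92 (since 29394 ≤ 29930 < 30039), so the first above is n = 93, value 30039.

30039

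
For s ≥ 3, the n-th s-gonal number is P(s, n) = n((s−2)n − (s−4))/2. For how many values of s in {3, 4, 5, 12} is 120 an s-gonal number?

s = 3: P(3, 15) = 120. ✓
s = 4: P(4, 10) = 100 and P(4, 11) = 121; 120 is not s-gonal.
s = 5: P(5, 9) = 117 and P(5, 10) = 145; 120 is not s-gonal.
s = 12: P(12, 5) = 105 and P(12, 6) = 156; 120 is not s-gonal.
Hits: s ∈ {3} → 1.

1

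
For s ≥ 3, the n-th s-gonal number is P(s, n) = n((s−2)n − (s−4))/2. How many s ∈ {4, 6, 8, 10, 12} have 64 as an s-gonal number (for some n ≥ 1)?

s = 4: P(4, 8) = 64. ✓
s = 6: P(6, 5) = 45 and P(6, 6) = 66; 64 is not s-gonal.
s = 8: P(8, 4) = 40 and P(8, 5) = 65; 64 is not s-gonal.
s = 10: P(10, 4) = 52 and P(10, 5) = 85; 64 is not s-gonal.
s = 12: P(12, 4) = 64. ✓
Hits: s ∈ {4, 12} → 2.

2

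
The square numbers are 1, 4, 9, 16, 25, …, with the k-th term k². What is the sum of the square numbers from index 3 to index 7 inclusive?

Σ_{i=3}^{7} i² = 140 − 5 = 135.

135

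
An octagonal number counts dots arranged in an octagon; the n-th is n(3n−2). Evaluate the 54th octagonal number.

8640

54·(3·54 − 2) = 54·160 = 8640.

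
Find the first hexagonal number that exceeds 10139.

Solve n(2n−1) > 10139 for integer n.
The largest n with value ≤ 10139 is 71 (since 10011 ≤ 10139 < 10296), so the first above is n = 72, value 10296.

10296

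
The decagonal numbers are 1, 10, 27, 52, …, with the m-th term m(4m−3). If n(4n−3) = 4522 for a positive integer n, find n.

Set n(4n−3) = 4522, giving 4n² − 3n − 4522 = 0.
The discriminant is 9 + 16·4522 = 72361, and √72361 = 269.
So n = (3 + 269) / 8 = 272/8 = 34.

34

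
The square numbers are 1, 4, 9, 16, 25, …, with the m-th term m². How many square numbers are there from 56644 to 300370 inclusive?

The n-th square number is n².
Smallest index with value ≥ 56644: n = 238 (giving 56644).
Largest index with value ≤ 300370: n = 548 (giving 300304).
Indices 238 through 548: 311 terms.

311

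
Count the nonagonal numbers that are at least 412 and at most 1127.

The n-th nonagonal number is n(7n−5)/2.
Smallest index with value ≥ 412: n = 12 (giving 474).
Largest index with value ≤ 1127: n = 18 (giving 1089).
Indices 12 through 18: 7 terms.

7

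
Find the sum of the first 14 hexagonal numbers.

1925

Σ i(2i−1) = 2Σi² − Σi over i = 1..14.
Σi = 105 and Σi² = 1015.
2·1015 − 1·105 = 1925.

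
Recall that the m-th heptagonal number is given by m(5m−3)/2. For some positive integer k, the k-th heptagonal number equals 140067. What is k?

Set n(5n−3)/2 = 140067, giving 5n² − 3n − 280134 = 0.
The discriminant is 9 + 40·140067 = 5602689, and √5602689 = 2367.
So n = (3 + 2367) / 10 = 2370/10 = 237.
Check: 237·(5·237 − 3)/2 = 140067. ✓

237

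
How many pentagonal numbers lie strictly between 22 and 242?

8

The n-th pentagonal number is n(3n−1)/2.
Smallest index with value > 22: n = 5 (giving 35).
Largest index with value < 242: n = 12 (giving 210).
Indices 5 through 12: 8 terms.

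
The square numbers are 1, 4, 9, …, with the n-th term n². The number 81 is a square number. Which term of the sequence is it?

9

We need n² = 81, so n = √81 = 9.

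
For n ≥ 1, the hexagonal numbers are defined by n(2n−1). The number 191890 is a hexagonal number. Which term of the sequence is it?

Set n(2n−1) = 191890, giving 2n² − n − 191890 = 0.
The discriminant is 1 + 8·191890 = 1535121, and √1535121 = 1239.
So n = (1 + 1239) / 4 = 1240/4 = 310.
Check: 310·(2·310 − 1) = 191890. ✓

310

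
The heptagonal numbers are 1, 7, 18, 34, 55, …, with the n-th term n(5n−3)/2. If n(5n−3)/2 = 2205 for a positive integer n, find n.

Set n(5n−3)/2 = 2205, giving 5n² − 3n − 4410 = 0.
The discriminant is 9 + 40·2205 = 88209, and √88209 = 297.
So n = (3 + 297) / 10 = 300/10 = 30.

30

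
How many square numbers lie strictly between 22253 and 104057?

173

The n-th square number is n².
Smallest index with value > 22253: n = 150 (giving 22500).
Largest index with value < 104057: n = 322 (giving 103684).
Indices 150 through 322: 173 terms.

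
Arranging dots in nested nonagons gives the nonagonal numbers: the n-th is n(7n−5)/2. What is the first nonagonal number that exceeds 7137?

7291

Solve n(7n−5)/2 > 7137 for integer n.
The largest n with value ≤ 7137 is 45 (since 6975 ≤ 7137 < 7291), so the first above is n = 46, value 7291.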